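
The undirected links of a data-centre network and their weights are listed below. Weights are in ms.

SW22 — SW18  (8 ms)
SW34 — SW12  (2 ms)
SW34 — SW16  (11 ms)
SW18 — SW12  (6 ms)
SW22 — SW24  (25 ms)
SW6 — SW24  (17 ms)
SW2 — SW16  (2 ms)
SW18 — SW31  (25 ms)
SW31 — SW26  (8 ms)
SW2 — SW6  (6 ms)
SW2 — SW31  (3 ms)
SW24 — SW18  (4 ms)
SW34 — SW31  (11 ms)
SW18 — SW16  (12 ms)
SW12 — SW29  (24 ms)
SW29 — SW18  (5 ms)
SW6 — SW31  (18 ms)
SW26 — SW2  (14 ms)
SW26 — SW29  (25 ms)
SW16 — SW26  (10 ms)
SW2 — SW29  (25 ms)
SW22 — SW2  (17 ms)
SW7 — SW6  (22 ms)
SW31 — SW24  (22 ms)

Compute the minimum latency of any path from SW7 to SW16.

Settle nodes by increasing distance from SW7:
SW7: 0
SW6: 22  (via SW7)
SW2: 28  (via SW6)
SW16: 30  (via SW2)
Shortest route: SW7 → SW6 → SW2 → SW16 = 30 ms.

30 ms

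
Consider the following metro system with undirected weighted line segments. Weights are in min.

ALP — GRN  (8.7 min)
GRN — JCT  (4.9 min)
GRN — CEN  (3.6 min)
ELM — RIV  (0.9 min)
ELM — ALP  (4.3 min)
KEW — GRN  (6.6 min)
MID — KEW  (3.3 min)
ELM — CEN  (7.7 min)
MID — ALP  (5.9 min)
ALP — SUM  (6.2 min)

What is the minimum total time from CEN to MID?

Compare a few routes:
CEN - ELM - ALP - GRN - KEW - MID: 7.7+4.3+8.7+6.6+3.3 = 30.6
CEN - ELM - ALP - MID: 7.7+4.3+5.9 = 17.9
CEN - GRN - KEW - MID: 3.6+6.6+3.3 = 13.5
CEN - GRN - ALP - MID: 3.6+8.7+5.9 = 18.2
The minimum is 13.5 min via CEN - GRN - KEW - MID.

13.5 min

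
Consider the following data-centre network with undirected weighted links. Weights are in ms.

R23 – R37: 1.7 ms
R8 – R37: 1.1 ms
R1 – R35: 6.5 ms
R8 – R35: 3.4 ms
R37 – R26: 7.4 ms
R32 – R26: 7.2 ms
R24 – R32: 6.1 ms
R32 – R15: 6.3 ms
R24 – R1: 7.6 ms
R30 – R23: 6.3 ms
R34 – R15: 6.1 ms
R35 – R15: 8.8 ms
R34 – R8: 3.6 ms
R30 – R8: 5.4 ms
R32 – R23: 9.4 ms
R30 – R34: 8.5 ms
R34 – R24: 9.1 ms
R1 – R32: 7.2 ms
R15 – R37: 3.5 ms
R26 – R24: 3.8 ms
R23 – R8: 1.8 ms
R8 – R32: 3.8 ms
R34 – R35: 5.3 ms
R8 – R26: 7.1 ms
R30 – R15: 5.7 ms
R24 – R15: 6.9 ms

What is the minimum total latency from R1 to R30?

15.3 ms

Settle nodes by increasing distance from R1:
R1: 0
R35: 6.5  (via R1)
R32: 7.2  (via R1)
R24: 7.6  (via R1)
R8: 9.9  (via R35)
R37: 11  (via R8)
R26: 11.4  (via R24)
R23: 11.7  (via R8)
R34: 11.8  (via R35)
R15: 13.5  (via R32)
R30: 15.3  (via R8)
Shortest route: R1–R35–R8–R30 = 15.3 ms.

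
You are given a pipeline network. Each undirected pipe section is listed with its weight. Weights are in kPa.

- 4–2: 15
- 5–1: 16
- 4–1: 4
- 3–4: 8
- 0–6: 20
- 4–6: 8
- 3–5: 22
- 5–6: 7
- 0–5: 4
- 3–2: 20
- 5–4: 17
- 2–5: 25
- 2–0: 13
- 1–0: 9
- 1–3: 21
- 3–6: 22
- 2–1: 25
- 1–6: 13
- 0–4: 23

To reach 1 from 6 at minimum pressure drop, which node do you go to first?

Candidate routes:
6–1: 13 = 13
6–4–1: 8+4 = 12
Cheapest is 6–4–1 at 12 kPa.
So from 6 the first move is to 4.

4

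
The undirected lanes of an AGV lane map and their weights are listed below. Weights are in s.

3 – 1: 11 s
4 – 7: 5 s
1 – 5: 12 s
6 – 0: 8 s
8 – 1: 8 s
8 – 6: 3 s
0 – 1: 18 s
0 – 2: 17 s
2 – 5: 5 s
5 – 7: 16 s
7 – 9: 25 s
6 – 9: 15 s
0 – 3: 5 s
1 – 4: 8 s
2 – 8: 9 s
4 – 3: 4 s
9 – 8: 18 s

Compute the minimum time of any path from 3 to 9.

Settle nodes by increasing distance from 3:
3: 0
4: 4  (via 3)
0: 5  (via 3)
7: 9  (via 4)
1: 11  (via 3)
6: 13  (via 0)
8: 16  (via 6)
2: 22  (via 0)
5: 23  (via 1)
9: 28  (via 6)
Shortest route: 3 → 0 → 6 → 9 = 28 s.

28 s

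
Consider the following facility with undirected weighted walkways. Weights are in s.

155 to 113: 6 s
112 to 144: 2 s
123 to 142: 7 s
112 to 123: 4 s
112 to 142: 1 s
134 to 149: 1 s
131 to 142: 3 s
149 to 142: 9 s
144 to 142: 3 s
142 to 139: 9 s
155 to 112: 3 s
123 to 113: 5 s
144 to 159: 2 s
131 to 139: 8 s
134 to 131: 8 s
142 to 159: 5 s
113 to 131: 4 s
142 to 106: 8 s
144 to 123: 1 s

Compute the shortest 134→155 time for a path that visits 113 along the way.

18 s

Shortest 134→113: 134–131–113 = 12
Best 113 to 155: 113–155 costing 6
Total via 113: 12 + 6 = 18 s.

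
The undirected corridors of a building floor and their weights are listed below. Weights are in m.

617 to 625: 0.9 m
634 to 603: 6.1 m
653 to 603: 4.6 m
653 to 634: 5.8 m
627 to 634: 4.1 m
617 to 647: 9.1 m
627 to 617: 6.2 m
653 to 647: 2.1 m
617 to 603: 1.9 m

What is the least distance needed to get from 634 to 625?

Enumerating some paths:
634–627–617–625: 4.1+6.2+0.9 = 11.2
634–603–617–625: 6.1+1.9+0.9 = 8.9
Cheapest is 634–603–617–625 at 8.9 m.

8.9 m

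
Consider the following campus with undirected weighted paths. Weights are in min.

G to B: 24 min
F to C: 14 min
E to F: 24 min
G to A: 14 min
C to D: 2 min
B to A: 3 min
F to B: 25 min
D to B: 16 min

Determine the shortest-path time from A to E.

Running Dijkstra from A:
A: 0
B: 3  (via A)
G: 14  (via A)
D: 19  (via B)
C: 21  (via D)
F: 28  (via B)
E: 52  (via F)
Shortest route: A → B → F → E = 52 min.

52 min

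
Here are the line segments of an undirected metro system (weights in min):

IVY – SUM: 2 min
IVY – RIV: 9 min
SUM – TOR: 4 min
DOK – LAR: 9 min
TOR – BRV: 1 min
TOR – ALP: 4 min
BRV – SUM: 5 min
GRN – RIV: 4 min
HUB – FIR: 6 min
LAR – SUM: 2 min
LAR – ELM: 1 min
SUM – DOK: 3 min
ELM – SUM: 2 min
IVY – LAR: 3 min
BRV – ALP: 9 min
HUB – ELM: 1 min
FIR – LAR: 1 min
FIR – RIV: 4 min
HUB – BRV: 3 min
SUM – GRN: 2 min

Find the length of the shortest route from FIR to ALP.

Settle nodes by increasing distance from FIR:
FIR: 0
LAR: 1  (via FIR)
ELM: 2  (via LAR)
SUM: 3  (via LAR)
HUB: 3  (via ELM)
RIV: 4  (via FIR)
IVY: 4  (via LAR)
GRN: 5  (via SUM)
BRV: 6  (via HUB)
DOK: 6  (via SUM)
TOR: 7  (via SUM)
ALP: 11  (via TOR)
Shortest route: FIR–LAR–SUM–TOR–ALP = 11 min.

11 min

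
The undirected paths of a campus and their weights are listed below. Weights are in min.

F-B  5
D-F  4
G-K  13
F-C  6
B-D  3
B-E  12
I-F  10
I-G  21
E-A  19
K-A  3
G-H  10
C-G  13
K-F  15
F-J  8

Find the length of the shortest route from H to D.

33 min

Shortest distances from H:
H: 0
G: 10  (via H)
C: 23  (via G)
K: 23  (via G)
A: 26  (via K)
F: 29  (via C)
I: 31  (via G)
D: 33  (via F)
Shortest route: H → G → C → F → D = 33 min.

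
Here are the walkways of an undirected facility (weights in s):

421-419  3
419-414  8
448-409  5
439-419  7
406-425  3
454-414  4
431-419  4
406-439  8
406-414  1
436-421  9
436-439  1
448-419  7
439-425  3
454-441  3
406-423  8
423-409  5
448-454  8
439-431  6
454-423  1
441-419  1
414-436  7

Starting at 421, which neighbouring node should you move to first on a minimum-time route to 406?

Enumerating some paths:
421 - 419 - 441 - 454 - 423 - 406: 3+1+3+1+8 = 16
421 - 419 - 414 - 406: 3+8+1 = 12
421 - 419 - 439 - 425 - 406: 3+7+3+3 = 16
Cheapest is 421 - 419 - 414 - 406 at 12 s.
So from 421 the first move is to 419.

419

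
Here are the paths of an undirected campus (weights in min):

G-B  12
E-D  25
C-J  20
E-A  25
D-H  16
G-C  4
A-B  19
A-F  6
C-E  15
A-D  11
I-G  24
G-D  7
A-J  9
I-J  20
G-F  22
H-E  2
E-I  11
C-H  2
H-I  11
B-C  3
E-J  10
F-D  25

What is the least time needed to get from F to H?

Settle nodes by increasing distance from F:
F: 0
A: 6  (via F)
J: 15  (via A)
D: 17  (via A)
G: 22  (via F)
B: 25  (via A)
E: 25  (via J)
C: 26  (via G)
H: 27  (via E)
Shortest route: F–A–J–E–H = 27 min.

27 min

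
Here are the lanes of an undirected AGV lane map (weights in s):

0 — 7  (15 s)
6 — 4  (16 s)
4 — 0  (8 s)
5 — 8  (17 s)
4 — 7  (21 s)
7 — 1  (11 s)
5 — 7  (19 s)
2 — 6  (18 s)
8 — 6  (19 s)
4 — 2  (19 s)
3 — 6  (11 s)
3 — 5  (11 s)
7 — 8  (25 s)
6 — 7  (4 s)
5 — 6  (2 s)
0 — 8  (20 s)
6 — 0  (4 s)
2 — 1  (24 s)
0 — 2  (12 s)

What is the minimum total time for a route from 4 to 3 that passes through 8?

56 s

Best 4 to 8: 4–0–8 costing 28
Shortest 8→3: 8–5–3 = 28
Total via 8: 28 + 28 = 56 s.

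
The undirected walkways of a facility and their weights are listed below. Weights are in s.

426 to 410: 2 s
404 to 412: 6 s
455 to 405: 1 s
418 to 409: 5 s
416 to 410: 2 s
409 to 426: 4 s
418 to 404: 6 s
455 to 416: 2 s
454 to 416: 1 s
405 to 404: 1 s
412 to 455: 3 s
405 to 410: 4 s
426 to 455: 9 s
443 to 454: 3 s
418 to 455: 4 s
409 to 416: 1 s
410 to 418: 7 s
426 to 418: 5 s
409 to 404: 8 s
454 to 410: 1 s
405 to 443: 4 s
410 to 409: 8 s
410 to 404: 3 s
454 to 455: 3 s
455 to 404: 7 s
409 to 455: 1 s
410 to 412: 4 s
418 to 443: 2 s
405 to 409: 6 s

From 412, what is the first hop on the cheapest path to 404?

Compare a few routes:
412 → 410 → 405 → 404: 4+4+1 = 9
412 → 455 → 405 → 404: 3+1+1 = 5
412 → 410 → 404: 4+3 = 7
412 → 404: 6 = 6
Cheapest is 412 → 455 → 405 → 404 at 5 s.
So from 412 the first move is to 455.

455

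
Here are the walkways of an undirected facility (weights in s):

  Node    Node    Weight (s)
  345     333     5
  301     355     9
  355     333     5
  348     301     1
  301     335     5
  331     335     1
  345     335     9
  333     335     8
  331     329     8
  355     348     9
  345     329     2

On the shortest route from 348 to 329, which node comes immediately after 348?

301

Enumerating some paths:
348 → 301 → 335 → 345 → 329: 1+5+9+2 = 17
348 → 301 → 335 → 331 → 329: 1+5+1+8 = 15
Cheapest is 348 → 301 → 335 → 331 → 329 at 15 s.
So from 348 the first move is to 301.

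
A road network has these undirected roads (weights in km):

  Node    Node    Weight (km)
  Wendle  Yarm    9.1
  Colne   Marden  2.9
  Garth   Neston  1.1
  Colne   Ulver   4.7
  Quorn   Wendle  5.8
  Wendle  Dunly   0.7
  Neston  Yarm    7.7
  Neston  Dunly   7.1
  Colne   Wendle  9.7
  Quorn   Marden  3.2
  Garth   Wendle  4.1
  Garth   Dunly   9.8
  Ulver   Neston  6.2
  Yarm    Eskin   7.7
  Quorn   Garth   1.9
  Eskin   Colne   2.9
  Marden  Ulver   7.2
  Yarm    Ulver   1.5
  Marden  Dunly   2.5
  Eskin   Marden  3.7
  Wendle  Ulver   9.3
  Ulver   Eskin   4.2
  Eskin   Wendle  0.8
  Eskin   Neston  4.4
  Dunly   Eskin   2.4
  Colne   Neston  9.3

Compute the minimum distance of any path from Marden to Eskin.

Enumerating some paths:
Marden - Dunly - Wendle - Eskin: 2.5+0.7+0.8 = 4
Marden - Eskin: 3.7 = 3.7
Marden - Colne - Eskin: 2.9+2.9 = 5.8
Marden - Dunly - Eskin: 2.5+2.4 = 4.9
Cheapest is Marden - Eskin at 3.7 km.

3.7 km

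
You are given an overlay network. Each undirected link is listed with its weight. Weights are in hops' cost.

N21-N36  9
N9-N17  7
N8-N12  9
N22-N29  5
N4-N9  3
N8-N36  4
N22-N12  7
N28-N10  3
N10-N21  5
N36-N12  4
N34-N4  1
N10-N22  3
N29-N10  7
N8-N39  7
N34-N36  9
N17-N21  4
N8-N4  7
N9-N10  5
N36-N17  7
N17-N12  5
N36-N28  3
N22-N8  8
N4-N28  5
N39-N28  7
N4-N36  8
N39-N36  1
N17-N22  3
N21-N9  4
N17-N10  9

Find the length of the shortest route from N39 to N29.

14 hops' cost

Candidate routes:
N39 - N36 - N17 - N22 - N29: 1+7+3+5 = 16
N39 - N36 - N12 - N22 - N29: 1+4+7+5 = 17
N39 - N36 - N28 - N10 - N29: 1+3+3+7 = 14
N39 - N36 - N28 - N10 - N22 - N29: 1+3+3+3+5 = 15
The minimum is 14 hops' cost via N39 - N36 - N28 - N10 - N29.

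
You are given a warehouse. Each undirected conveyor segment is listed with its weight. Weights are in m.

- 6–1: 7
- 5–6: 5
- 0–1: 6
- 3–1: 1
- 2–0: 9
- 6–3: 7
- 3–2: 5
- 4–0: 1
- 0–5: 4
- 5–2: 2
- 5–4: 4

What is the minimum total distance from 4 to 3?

8 m

Settle nodes by increasing distance from 4:
4: 0
0: 1  (via 4)
5: 4  (via 4)
2: 6  (via 5)
1: 7  (via 0)
3: 8  (via 1)
Shortest route: 4 → 0 → 1 → 3 = 8 m.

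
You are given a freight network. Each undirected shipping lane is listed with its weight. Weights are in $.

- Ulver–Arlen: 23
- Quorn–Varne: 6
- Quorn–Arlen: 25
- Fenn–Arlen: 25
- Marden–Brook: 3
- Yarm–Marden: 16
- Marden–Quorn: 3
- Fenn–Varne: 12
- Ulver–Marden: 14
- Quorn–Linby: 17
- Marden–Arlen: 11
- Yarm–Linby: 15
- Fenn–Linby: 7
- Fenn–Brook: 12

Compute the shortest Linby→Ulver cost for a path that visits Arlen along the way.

Best Linby to Arlen: Linby → Quorn → Marden → Arlen costing 31
Shortest Arlen→Ulver: Arlen → Ulver = 23
Total via Arlen: 31 + 23 = $54.

$54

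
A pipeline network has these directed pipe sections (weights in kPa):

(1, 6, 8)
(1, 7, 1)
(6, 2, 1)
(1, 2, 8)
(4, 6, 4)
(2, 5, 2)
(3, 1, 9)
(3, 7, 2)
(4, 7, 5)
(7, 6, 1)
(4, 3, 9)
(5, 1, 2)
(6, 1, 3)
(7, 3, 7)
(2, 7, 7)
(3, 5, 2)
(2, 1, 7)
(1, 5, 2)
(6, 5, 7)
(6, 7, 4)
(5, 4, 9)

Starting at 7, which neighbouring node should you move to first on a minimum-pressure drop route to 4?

6

Compare a few routes:
7 - 6 - 2 - 5 - 4: 1+1+2+9 = 13
7 - 6 - 1 - 5 - 4: 1+3+2+9 = 15
7 - 6 - 5 - 4: 1+7+9 = 17
The minimum is 13 kPa via 7 - 6 - 2 - 5 - 4.
So from 7 the first move is to 6.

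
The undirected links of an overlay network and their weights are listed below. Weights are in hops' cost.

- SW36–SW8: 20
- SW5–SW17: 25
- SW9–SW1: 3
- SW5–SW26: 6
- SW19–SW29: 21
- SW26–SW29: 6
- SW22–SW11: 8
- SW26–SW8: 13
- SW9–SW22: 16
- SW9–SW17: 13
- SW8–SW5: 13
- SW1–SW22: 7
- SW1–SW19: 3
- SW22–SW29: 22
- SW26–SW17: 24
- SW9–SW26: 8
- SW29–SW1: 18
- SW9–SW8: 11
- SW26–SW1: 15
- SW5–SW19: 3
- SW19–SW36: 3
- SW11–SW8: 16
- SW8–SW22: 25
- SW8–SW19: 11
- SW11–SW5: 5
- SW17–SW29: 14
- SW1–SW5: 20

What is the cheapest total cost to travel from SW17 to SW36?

22 hops' cost

Compare a few routes:
SW17 → SW5 → SW19 → SW36: 25+3+3 = 31
SW17 → SW9 → SW1 → SW19 → SW36: 13+3+3+3 = 22
Cheapest is SW17 → SW9 → SW1 → SW19 → SW36 at 22 hops' cost.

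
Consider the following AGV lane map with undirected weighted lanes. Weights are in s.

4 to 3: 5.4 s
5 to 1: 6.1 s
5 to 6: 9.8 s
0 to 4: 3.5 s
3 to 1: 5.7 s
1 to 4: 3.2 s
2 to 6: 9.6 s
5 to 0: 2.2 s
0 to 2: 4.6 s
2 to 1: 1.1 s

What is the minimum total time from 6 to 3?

16.4 s

Settle nodes by increasing distance from 6:
6: 0
2: 9.6  (via 6)
5: 9.8  (via 6)
1: 10.7  (via 2)
0: 12  (via 5)
4: 13.9  (via 1)
3: 16.4  (via 1)
Shortest route: 6–2–1–3 = 16.4 s.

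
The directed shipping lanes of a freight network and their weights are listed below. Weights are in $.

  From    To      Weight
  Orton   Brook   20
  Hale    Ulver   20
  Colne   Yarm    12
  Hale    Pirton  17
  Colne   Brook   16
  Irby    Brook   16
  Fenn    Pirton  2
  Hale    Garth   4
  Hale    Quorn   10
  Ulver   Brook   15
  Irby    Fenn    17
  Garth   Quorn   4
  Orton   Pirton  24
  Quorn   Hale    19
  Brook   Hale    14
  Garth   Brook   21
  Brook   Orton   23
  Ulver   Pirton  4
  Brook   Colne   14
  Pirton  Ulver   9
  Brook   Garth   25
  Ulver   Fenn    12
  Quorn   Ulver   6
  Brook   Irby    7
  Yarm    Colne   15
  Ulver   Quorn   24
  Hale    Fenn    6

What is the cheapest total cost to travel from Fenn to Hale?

Shortest distances from Fenn:
Fenn: 0
Pirton: 2  (via Fenn)
Ulver: 11  (via Pirton)
Brook: 26  (via Ulver)
Irby: 33  (via Brook)
Quorn: 35  (via Ulver)
Hale: 40  (via Brook)
Shortest route: Fenn–Pirton–Ulver–Brook–Hale = $40.

$40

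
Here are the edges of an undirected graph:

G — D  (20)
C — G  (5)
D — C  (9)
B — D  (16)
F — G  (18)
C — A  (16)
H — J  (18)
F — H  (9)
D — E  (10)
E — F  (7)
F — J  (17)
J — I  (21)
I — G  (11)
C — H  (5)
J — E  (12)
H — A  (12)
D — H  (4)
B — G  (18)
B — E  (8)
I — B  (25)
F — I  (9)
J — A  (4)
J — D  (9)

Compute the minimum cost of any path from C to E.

19

Compare a few routes:
C → H → F → E: 5+9+7 = 21
C → D → H → F → E: 9+4+9+7 = 29
C → D → E: 9+10 = 19
Cheapest is C → D → E at 19.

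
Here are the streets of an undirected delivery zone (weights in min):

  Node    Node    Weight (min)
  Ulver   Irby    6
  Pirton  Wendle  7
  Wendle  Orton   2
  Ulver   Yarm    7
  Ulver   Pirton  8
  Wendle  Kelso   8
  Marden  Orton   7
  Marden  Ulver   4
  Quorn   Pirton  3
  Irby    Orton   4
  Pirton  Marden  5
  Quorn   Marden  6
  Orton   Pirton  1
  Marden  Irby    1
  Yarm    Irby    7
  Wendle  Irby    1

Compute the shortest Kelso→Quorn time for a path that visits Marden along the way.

16 min

Shortest Kelso→Marden: Kelso–Wendle–Irby–Marden = 10
Best Marden to Quorn: Marden–Quorn costing 6
Total via Marden: 10 + 6 = 16 min.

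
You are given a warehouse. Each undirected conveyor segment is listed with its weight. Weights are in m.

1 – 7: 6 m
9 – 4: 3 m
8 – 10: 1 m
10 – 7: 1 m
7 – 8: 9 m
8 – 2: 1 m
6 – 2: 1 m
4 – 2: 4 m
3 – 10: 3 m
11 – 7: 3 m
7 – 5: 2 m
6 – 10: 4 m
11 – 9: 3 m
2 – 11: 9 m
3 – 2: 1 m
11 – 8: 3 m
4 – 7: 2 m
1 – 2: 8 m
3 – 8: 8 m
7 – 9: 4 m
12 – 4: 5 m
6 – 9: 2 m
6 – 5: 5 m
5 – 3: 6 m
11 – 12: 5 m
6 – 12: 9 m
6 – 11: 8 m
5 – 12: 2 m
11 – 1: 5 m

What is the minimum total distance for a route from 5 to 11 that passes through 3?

11 m

Best 5 to 3: 5–3 costing 6
Shortest 3→11: 3–2–8–11 = 5
Total via 3: 6 + 5 = 11 m.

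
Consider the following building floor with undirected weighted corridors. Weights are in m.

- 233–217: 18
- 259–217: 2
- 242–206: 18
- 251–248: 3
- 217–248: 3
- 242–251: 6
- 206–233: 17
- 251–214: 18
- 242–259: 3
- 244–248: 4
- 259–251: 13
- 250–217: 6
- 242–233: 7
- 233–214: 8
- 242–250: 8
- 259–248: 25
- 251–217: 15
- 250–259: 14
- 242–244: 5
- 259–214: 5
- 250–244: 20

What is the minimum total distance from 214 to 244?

13 m

Settle nodes by increasing distance from 214:
214: 0
259: 5  (via 214)
217: 7  (via 259)
242: 8  (via 259)
233: 8  (via 214)
248: 10  (via 217)
244: 13  (via 242)
Shortest route: 214–259–242–244 = 13 m.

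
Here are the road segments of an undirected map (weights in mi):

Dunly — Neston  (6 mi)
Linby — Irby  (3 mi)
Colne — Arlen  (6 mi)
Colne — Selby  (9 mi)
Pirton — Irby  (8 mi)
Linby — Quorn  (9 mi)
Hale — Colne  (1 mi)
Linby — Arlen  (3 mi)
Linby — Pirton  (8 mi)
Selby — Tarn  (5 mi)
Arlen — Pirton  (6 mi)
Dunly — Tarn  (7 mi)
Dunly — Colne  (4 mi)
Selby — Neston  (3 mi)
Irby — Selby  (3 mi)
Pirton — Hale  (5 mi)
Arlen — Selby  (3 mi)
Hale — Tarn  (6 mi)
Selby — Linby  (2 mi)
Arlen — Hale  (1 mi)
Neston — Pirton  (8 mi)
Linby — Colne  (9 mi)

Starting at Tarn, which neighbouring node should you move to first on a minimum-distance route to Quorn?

Compare a few routes:
Tarn–Hale–Arlen–Linby–Quorn: 6+1+3+9 = 19
Tarn–Selby–Linby–Quorn: 5+2+9 = 16
The minimum is 16 mi via Tarn–Selby–Linby–Quorn.
So from Tarn the first move is to Selby.

Selby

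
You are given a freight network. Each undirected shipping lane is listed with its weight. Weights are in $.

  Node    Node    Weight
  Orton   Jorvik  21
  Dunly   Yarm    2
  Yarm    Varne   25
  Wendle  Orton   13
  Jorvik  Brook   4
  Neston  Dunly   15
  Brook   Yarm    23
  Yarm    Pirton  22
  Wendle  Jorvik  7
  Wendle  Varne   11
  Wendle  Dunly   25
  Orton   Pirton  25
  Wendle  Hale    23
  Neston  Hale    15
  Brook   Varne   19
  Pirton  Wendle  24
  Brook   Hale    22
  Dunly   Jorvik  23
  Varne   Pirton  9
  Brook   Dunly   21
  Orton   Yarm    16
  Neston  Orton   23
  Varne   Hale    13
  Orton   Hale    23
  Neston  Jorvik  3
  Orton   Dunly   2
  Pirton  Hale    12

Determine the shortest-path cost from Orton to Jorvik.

Compare a few routes:
Orton - Wendle - Jorvik: 13+7 = 20
Orton - Jorvik: 21 = 21
The minimum is $20 via Orton - Wendle - Jorvik.

$20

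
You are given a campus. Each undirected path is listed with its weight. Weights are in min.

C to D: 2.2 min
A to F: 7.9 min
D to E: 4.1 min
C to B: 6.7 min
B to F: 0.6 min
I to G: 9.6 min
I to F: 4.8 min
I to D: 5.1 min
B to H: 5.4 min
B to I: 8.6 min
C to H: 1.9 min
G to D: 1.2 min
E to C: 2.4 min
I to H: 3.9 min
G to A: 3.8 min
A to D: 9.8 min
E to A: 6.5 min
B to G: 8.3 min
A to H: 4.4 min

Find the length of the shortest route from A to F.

7.9 min

Candidate routes:
A → H → I → F: 4.4+3.9+4.8 = 13.1
A → H → B → F: 4.4+5.4+0.6 = 10.4
A → G → B → F: 3.8+8.3+0.6 = 12.7
A → F: 7.9 = 7.9
The minimum is 7.9 min via A → F.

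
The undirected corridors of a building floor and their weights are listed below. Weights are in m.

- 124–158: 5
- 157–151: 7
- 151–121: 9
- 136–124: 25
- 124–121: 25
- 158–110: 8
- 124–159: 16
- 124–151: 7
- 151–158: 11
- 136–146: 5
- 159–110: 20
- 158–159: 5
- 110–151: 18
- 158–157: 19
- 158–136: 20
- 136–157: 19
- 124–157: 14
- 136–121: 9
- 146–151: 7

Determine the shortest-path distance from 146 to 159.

Shortest distances from 146:
146: 0
136: 5  (via 146)
151: 7  (via 146)
157: 14  (via 151)
121: 14  (via 136)
124: 14  (via 151)
158: 18  (via 151)
159: 23  (via 158)
Shortest route: 146 → 151 → 158 → 159 = 23 m.

23 m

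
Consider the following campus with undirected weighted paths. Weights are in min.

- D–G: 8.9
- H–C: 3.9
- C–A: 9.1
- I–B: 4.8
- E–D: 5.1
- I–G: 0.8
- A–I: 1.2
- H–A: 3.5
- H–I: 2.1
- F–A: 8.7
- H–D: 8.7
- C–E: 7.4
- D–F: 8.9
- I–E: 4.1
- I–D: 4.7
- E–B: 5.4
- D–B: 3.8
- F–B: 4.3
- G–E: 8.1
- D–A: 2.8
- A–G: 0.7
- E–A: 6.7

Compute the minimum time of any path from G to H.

Settle nodes by increasing distance from G:
G: 0
A: 0.7  (via G)
I: 0.8  (via G)
H: 2.9  (via I)
Shortest route: G–I–H = 2.9 min.

2.9 min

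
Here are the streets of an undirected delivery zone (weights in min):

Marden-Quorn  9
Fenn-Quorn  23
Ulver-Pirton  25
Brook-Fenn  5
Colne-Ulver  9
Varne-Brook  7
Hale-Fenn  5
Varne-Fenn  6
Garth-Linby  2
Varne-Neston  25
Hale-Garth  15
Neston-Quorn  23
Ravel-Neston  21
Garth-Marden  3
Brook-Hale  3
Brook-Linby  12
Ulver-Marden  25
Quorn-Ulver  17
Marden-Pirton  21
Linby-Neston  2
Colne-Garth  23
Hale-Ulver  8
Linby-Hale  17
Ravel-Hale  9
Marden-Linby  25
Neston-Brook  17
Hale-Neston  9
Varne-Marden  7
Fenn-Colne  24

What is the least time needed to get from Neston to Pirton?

28 min

Candidate routes:
Neston–Hale–Ulver–Pirton: 9+8+25 = 42
Neston–Linby–Garth–Marden–Pirton: 2+2+3+21 = 28
Cheapest is Neston–Linby–Garth–Marden–Pirton at 28 min.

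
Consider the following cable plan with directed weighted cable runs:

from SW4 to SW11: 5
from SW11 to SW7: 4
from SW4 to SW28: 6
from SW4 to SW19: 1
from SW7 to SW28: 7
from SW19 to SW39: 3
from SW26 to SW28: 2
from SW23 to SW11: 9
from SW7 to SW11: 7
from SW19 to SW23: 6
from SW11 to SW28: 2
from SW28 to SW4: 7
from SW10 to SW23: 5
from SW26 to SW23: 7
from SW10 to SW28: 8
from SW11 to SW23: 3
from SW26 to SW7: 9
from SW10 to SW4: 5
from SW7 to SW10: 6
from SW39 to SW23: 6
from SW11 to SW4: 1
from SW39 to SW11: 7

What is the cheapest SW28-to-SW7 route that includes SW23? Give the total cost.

27

Best SW28 to SW23: SW28–SW4–SW19–SW23 costing 14
Best SW23 to SW7: SW23–SW11–SW7 costing 13
Total via SW23: 14 + 13 = 27.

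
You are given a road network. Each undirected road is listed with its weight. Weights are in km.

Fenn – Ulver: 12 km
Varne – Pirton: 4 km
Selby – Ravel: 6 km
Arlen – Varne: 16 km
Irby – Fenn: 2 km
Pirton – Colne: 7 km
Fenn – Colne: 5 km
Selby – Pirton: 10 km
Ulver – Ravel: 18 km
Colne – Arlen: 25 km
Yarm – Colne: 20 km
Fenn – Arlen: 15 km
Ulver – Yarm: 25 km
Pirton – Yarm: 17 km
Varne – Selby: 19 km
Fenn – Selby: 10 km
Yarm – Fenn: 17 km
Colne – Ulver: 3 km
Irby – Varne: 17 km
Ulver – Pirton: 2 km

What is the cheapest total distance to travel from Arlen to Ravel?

Candidate routes:
Arlen → Fenn → Selby → Ravel: 15+10+6 = 31
Arlen → Varne → Pirton → Selby → Ravel: 16+4+10+6 = 36
Arlen → Varne → Pirton → Ulver → Ravel: 16+4+2+18 = 40
Cheapest is Arlen → Fenn → Selby → Ravel at 31 km.

31 km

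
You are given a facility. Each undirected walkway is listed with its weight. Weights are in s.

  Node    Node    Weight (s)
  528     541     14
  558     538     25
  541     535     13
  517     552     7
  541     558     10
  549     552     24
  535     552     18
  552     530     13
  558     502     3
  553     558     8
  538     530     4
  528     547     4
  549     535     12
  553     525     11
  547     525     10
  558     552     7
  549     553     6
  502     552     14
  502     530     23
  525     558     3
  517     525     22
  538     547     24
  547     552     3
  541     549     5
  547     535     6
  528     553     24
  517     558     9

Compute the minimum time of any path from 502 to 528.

Settle nodes by increasing distance from 502:
502: 0
558: 3  (via 502)
525: 6  (via 558)
552: 10  (via 558)
553: 11  (via 558)
517: 12  (via 558)
541: 13  (via 558)
547: 13  (via 552)
528: 17  (via 547)
Shortest route: 502–558–552–547–528 = 17 s.

17 s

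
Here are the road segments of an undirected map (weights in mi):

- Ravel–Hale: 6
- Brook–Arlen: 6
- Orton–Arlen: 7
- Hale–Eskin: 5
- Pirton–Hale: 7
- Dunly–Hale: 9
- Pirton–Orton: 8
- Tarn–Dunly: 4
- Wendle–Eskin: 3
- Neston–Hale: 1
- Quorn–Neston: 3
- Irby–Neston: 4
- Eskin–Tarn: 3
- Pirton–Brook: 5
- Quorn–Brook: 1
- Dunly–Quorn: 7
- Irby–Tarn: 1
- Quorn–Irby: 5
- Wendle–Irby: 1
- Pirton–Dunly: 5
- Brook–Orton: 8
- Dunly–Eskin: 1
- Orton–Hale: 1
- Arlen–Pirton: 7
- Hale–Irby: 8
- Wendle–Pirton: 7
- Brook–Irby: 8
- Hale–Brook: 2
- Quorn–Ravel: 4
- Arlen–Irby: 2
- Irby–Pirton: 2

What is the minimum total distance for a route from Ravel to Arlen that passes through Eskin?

Shortest Ravel→Eskin: Ravel → Hale → Eskin = 11
Shortest Eskin→Arlen: Eskin → Wendle → Irby → Arlen = 6
Total via Eskin: 11 + 6 = 17 mi.

17 mi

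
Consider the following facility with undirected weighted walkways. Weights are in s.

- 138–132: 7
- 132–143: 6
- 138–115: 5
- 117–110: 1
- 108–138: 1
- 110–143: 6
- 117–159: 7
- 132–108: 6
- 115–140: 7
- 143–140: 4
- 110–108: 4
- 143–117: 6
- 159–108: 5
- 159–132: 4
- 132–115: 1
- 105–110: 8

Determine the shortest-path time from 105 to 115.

Running Dijkstra from 105:
105: 0
110: 8  (via 105)
117: 9  (via 110)
108: 12  (via 110)
138: 13  (via 108)
143: 14  (via 110)
159: 16  (via 117)
132: 18  (via 108)
140: 18  (via 143)
115: 18  (via 138)
Shortest route: 105–110–108–138–115 = 18 s.

18 s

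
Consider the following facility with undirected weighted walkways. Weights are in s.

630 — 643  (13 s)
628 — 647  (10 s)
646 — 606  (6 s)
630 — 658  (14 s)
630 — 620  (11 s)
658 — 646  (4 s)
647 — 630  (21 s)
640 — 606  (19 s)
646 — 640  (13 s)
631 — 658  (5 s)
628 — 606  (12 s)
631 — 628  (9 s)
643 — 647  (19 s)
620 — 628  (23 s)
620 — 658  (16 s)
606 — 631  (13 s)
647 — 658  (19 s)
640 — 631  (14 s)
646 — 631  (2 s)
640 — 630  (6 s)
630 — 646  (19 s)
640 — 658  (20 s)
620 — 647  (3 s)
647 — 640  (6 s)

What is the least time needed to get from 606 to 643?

37 s

Running Dijkstra from 606:
606: 0
646: 6  (via 606)
631: 8  (via 646)
658: 10  (via 646)
628: 12  (via 606)
640: 19  (via 606)
647: 22  (via 628)
630: 24  (via 658)
620: 25  (via 647)
643: 37  (via 630)
Shortest route: 606 → 646 → 658 → 630 → 643 = 37 s.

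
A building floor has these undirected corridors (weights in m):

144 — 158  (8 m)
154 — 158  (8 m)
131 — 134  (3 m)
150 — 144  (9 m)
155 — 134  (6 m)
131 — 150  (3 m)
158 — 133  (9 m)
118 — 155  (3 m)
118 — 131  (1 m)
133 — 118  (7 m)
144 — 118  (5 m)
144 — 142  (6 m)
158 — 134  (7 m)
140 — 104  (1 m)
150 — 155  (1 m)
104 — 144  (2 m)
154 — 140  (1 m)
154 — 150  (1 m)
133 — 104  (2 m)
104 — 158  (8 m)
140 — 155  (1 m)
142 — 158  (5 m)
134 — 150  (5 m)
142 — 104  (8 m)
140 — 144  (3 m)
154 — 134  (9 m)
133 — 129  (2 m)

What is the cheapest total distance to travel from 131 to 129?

10 m

Candidate routes:
131–118–155–150–154–140–104–133–129: 1+3+1+1+1+1+2+2 = 12
131–118–133–129: 1+7+2 = 10
131–118–144–104–133–129: 1+5+2+2+2 = 12
Cheapest is 131–118–133–129 at 10 m.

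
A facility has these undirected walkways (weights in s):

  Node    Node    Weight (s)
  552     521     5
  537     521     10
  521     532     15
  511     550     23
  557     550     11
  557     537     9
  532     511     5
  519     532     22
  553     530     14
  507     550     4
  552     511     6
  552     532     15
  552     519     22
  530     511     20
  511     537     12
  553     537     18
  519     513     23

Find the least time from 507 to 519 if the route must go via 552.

55 s

Best 507 to 552: 507 → 550 → 511 → 552 costing 33
Shortest 552→519: 552 → 519 = 22
Total via 552: 33 + 22 = 55 s.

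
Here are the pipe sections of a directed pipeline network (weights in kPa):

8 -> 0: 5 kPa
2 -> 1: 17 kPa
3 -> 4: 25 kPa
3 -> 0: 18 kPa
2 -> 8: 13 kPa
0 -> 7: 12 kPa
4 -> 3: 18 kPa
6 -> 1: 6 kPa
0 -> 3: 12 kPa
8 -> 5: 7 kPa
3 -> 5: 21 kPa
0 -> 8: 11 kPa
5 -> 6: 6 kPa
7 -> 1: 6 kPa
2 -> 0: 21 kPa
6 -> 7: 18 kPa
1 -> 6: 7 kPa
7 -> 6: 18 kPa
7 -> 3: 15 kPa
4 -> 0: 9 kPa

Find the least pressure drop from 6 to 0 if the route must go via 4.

67 kPa

Shortest 6→4: 6 → 7 → 3 → 4 = 58
Shortest 4→0: 4 → 0 = 9
Total via 4: 58 + 9 = 67 kPa.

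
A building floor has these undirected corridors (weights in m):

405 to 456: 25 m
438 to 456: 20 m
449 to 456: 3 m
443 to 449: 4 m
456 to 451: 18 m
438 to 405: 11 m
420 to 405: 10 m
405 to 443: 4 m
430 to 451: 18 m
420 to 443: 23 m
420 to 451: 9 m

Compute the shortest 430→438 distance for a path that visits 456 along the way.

Best 430 to 456: 430 → 451 → 456 costing 36
Shortest 456→438: 456 → 438 = 20
Total via 456: 36 + 20 = 56 m.

56 m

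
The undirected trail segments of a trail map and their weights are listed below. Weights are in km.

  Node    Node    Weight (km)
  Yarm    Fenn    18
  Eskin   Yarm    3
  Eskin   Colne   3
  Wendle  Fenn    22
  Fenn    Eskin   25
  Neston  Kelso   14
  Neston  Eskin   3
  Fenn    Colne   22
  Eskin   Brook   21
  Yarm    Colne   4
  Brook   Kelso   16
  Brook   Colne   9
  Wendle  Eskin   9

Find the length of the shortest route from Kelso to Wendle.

Running Dijkstra from Kelso:
Kelso: 0
Neston: 14  (via Kelso)
Brook: 16  (via Kelso)
Eskin: 17  (via Neston)
Yarm: 20  (via Eskin)
Colne: 20  (via Eskin)
Wendle: 26  (via Eskin)
Shortest route: Kelso–Neston–Eskin–Wendle = 26 km.

26 km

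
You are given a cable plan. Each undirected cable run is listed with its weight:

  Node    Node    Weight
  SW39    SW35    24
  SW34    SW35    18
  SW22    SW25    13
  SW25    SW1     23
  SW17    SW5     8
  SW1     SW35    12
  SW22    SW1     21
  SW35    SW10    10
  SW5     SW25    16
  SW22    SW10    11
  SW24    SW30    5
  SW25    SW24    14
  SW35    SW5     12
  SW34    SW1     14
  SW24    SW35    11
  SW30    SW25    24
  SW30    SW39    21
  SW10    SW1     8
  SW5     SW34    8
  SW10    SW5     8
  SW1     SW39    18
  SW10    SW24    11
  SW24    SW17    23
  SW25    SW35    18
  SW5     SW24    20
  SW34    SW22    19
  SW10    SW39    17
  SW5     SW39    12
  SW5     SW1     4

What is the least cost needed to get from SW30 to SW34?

32

Enumerating some paths:
SW30 → SW24 → SW5 → SW34: 5+20+8 = 33
SW30 → SW24 → SW35 → SW34: 5+11+18 = 34
SW30 → SW24 → SW10 → SW5 → SW34: 5+11+8+8 = 32
Cheapest is SW30 → SW24 → SW10 → SW5 → SW34 at 32.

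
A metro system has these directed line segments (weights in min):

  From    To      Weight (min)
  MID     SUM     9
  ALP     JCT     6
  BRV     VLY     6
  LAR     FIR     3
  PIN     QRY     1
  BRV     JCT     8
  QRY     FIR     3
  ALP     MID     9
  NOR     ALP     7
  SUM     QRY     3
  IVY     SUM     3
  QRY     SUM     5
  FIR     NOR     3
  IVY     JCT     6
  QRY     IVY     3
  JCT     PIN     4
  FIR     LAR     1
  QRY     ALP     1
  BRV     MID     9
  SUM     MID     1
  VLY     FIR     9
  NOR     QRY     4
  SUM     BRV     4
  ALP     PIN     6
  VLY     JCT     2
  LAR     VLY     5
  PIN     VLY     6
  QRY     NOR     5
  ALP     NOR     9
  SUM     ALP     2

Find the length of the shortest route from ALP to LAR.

Shortest distances from ALP:
ALP: 0
PIN: 6  (via ALP)
JCT: 6  (via ALP)
QRY: 7  (via PIN)
NOR: 9  (via ALP)
MID: 9  (via ALP)
FIR: 10  (via QRY)
IVY: 10  (via QRY)
LAR: 11  (via FIR)
Shortest route: ALP–PIN–QRY–FIR–LAR = 11 min.

11 min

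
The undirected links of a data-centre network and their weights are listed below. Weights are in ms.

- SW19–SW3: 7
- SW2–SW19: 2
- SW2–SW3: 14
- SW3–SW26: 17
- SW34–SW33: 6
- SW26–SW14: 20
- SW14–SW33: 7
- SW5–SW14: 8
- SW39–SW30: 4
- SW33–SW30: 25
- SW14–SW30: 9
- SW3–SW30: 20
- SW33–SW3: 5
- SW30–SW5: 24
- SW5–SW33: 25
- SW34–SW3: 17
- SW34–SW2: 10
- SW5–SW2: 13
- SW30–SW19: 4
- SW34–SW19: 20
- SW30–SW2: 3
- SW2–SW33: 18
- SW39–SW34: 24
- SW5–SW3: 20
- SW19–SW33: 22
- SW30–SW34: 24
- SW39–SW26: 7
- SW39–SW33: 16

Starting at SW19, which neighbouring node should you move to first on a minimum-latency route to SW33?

Compare a few routes:
SW19 - SW2 - SW34 - SW33: 2+10+6 = 18
SW19 - SW3 - SW33: 7+5 = 12
The minimum is 12 ms via SW19 - SW3 - SW33.
So from SW19 the first move is to SW3.

SW3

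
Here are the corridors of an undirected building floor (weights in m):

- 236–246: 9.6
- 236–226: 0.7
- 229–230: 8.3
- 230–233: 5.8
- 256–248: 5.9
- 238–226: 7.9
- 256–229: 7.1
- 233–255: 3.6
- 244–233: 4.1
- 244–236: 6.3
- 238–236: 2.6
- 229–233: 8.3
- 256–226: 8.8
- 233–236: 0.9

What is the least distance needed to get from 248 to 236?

15.4 m

Candidate routes:
248–256–229–233–236: 5.9+7.1+8.3+0.9 = 22.2
248–256–229–230–233–236: 5.9+7.1+8.3+5.8+0.9 = 28
248–256–226–238–236: 5.9+8.8+7.9+2.6 = 25.2
248–256–226–236: 5.9+8.8+0.7 = 15.4
The minimum is 15.4 m via 248–256–226–236.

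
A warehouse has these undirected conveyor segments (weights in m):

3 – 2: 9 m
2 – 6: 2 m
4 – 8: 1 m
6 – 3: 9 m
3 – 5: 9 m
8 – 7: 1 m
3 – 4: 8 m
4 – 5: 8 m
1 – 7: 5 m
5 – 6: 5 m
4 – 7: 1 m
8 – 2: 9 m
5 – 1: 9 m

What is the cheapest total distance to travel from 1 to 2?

15 m

Enumerating some paths:
1 - 7 - 8 - 2: 5+1+9 = 15
1 - 7 - 4 - 8 - 2: 5+1+1+9 = 16
Cheapest is 1 - 7 - 8 - 2 at 15 m.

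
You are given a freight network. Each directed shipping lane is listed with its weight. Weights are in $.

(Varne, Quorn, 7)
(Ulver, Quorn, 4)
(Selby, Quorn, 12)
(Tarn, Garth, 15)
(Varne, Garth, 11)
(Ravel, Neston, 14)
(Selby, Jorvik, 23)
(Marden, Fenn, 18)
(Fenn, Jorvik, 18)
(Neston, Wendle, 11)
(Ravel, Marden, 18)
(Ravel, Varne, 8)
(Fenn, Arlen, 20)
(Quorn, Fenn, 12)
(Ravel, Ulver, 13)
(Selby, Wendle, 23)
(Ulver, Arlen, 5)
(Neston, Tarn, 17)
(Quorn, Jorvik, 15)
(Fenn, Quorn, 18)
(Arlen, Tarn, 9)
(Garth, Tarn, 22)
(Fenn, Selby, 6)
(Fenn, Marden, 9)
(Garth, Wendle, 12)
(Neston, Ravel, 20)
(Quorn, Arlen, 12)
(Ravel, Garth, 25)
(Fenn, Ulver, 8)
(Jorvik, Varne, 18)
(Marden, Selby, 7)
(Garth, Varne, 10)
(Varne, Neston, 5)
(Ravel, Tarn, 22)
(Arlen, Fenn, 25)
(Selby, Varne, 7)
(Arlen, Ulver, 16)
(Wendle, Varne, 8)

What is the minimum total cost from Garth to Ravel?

$35

Shortest distances from Garth:
Garth: 0
Varne: 10  (via Garth)
Wendle: 12  (via Garth)
Neston: 15  (via Varne)
Quorn: 17  (via Varne)
Tarn: 22  (via Garth)
Arlen: 29  (via Quorn)
Fenn: 29  (via Quorn)
Jorvik: 32  (via Quorn)
Selby: 35  (via Fenn)
Ravel: 35  (via Neston)
Shortest route: Garth → Varne → Neston → Ravel = $35.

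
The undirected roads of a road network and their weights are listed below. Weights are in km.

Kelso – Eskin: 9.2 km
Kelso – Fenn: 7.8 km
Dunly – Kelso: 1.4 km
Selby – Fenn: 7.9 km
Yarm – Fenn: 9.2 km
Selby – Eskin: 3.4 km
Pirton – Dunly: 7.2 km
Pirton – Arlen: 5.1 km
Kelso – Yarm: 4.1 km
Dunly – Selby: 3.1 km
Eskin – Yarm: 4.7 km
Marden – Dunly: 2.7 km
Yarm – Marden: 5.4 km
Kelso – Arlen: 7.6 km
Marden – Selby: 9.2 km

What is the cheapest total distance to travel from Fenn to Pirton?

16.4 km

Candidate routes:
Fenn - Selby - Dunly - Pirton: 7.9+3.1+7.2 = 18.2
Fenn - Kelso - Dunly - Pirton: 7.8+1.4+7.2 = 16.4
The minimum is 16.4 km via Fenn - Kelso - Dunly - Pirton.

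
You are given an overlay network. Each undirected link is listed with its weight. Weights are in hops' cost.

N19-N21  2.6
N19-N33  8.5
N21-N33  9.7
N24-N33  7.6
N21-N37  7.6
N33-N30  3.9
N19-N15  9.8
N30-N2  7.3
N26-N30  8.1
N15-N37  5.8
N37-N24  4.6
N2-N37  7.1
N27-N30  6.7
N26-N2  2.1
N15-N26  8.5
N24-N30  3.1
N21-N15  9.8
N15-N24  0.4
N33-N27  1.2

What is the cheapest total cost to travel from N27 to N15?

Enumerating some paths:
N27–N33–N30–N24–N15: 1.2+3.9+3.1+0.4 = 8.6
N27–N33–N24–N15: 1.2+7.6+0.4 = 9.2
Cheapest is N27–N33–N30–N24–N15 at 8.6 hops' cost.

8.6 hops' cost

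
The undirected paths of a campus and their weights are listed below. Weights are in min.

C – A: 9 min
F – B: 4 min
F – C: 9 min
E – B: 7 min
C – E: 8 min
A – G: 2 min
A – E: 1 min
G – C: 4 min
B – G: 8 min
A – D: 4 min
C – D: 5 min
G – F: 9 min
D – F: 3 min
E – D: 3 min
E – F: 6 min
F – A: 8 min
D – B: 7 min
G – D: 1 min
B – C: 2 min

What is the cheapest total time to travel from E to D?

3 min

Shortest distances from E:
E: 0
A: 1  (via E)
D: 3  (via E)
Shortest route: E–D = 3 min.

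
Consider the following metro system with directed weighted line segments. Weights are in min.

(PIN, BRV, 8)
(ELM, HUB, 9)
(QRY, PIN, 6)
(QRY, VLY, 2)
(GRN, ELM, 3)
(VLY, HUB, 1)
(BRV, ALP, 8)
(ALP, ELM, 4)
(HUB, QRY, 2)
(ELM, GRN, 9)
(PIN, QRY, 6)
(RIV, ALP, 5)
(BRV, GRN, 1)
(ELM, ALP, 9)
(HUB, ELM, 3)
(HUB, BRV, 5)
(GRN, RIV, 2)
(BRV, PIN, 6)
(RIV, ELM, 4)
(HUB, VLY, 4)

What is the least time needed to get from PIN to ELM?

Settle nodes by increasing distance from PIN:
PIN: 0
QRY: 6  (via PIN)
BRV: 8  (via PIN)
VLY: 8  (via QRY)
HUB: 9  (via VLY)
GRN: 9  (via BRV)
RIV: 11  (via GRN)
ELM: 12  (via HUB)
Shortest route: PIN → QRY → VLY → HUB → ELM = 12 min.

12 min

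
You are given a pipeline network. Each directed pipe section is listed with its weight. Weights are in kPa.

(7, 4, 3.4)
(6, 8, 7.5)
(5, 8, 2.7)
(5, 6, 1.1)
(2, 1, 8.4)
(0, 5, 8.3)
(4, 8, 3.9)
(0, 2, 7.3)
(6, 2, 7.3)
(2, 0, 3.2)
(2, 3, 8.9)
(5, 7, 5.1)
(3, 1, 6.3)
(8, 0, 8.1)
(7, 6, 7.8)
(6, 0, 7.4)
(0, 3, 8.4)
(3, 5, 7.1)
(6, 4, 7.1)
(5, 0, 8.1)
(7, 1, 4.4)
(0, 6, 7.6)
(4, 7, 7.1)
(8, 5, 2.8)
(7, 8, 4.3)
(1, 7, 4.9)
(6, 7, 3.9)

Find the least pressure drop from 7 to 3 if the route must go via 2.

Best 7 to 2: 7 → 6 → 2 costing 15.1
Best 2 to 3: 2 → 3 costing 8.9
Total via 2: 15.1 + 8.9 = 24 kPa.

24 kPa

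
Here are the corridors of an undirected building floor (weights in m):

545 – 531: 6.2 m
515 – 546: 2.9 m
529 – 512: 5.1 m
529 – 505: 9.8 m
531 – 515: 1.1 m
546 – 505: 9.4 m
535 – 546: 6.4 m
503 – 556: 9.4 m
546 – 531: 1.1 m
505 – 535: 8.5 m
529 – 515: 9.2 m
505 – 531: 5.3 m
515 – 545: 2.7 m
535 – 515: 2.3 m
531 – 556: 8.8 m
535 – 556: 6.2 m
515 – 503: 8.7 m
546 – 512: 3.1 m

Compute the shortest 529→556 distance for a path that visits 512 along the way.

Shortest 529→512: 529 → 512 = 5.1
Shortest 512→556: 512 → 546 → 531 → 556 = 13
Total via 512: 5.1 + 13 = 18.1 m.

18.1 m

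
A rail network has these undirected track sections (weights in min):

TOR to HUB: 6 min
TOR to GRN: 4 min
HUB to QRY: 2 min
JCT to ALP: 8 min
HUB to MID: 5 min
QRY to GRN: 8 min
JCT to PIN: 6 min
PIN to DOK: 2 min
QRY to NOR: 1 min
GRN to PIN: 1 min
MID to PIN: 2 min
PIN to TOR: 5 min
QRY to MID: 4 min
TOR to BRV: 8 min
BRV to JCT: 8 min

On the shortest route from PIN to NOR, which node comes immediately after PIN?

Compare a few routes:
PIN–GRN–QRY–NOR: 1+8+1 = 10
PIN–MID–QRY–NOR: 2+4+1 = 7
The minimum is 7 min via PIN–MID–QRY–NOR.
So from PIN the first move is to MID.

MID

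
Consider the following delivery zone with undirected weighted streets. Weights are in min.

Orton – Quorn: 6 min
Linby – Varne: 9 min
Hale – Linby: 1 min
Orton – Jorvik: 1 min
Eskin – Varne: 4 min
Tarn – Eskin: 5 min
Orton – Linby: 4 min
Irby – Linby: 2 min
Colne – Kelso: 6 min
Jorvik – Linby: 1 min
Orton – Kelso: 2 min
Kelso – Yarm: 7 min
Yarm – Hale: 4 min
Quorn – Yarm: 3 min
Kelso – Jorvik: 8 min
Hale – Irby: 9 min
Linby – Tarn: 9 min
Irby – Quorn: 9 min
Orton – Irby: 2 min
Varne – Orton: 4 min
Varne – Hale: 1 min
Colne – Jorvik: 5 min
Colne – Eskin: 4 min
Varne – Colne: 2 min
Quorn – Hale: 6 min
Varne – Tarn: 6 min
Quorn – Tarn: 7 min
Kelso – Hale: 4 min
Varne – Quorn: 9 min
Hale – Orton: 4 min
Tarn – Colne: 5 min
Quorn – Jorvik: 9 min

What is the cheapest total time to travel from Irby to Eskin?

Settle nodes by increasing distance from Irby:
Irby: 0
Linby: 2  (via Irby)
Orton: 2  (via Irby)
Hale: 3  (via Linby)
Jorvik: 3  (via Linby)
Varne: 4  (via Hale)
Kelso: 4  (via Orton)
Colne: 6  (via Varne)
Yarm: 7  (via Hale)
Quorn: 8  (via Orton)
Eskin: 8  (via Varne)
Shortest route: Irby–Linby–Hale–Varne–Eskin = 8 min.

8 min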